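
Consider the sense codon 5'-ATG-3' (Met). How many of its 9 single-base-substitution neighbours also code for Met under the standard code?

Position 1: none → 0 synonymous.
Position 2: none → 0 synonymous.
Position 3: none → 0 synonymous.
Total: 0 + 0 + 0 = 0.

0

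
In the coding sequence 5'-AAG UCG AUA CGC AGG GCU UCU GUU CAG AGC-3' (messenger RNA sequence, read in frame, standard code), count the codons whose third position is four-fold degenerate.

5

Codon 1 AAG (Lys): third position 2-fold.
Codon 2 UCG (Ser): third position 4-fold.
Codon 3 AUA (Ile): third position 3-fold.
Codon 4 CGC (Arg): third position 4-fold.
Codon 5 AGG (Arg): third position 2-fold.
Codon 6 GCU (Ala): third position 4-fold.
Codon 7 UCU (Ser): third position 4-fold.
Codon 8 GUU (Val): third position 4-fold.
Codon 9 CAG (Gln): third position 2-fold.
Codon 10 AGC (Ser): third position 2-fold.
Four-fold degenerate third positions: 5.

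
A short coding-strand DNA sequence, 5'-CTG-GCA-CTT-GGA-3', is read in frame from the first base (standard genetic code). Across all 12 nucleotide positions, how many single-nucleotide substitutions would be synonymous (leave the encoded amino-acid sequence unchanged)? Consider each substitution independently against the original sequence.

13

Codon 1 (CTG, Leu): 4 synonymous substitutions.
Codon 2 (GCA, Ala): 3 synonymous substitutions.
Codon 3 (CTT, Leu): 3 synonymous substitutions.
Codon 4 (GGA, Gly): 3 synonymous substitutions.
Total: 4 + 3 + 3 + 3 = 13.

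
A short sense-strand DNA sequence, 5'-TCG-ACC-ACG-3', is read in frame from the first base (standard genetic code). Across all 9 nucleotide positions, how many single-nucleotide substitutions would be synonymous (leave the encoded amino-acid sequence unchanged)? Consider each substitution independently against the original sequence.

Codon 1 (TCG, Ser): 3 synonymous substitutions.
Codon 2 (ACC, Thr): 3 synonymous substitutions.
Codon 3 (ACG, Thr): 3 synonymous substitutions.
Total: 3 + 3 + 3 = 9.

9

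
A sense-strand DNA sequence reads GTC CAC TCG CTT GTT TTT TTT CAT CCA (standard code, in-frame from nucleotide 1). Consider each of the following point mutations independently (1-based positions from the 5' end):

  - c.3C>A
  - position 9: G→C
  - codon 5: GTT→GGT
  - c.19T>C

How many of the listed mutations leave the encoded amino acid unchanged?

2

Codon 1: GTC (Val) → GTA (Val) — synonymous.
Codon 3: TCG (Ser) → TCC (Ser) — synonymous.
Codon 5: GTT (Val) → GGT (Gly) — missense.
Codon 7: TTT (Phe) → CTT (Leu) — missense.
Synonymous: 2 of 4.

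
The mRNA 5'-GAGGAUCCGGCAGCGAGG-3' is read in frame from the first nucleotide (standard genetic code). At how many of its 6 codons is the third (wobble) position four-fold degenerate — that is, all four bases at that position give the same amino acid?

3

Codon 1 GAG (Glu): third position 2-fold.
Codon 2 GAU (Asp): third position 2-fold.
Codon 3 CCG (Pro): third position 4-fold.
Codon 4 GCA (Ala): third position 4-fold.
Codon 5 GCG (Ala): third position 4-fold.
Codon 6 AGG (Arg): third position 2-fold.
Four-fold degenerate third positions: 3.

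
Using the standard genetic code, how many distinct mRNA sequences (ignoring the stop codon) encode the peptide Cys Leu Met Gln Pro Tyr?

192

Cys: 2 codons.
Leu: 6 codons.
Met: 1 codon.
Gln: 2 codons.
Pro: 4 codons.
Tyr: 2 codons.
2 × 6 × 1 × 2 × 4 × 2 = 192.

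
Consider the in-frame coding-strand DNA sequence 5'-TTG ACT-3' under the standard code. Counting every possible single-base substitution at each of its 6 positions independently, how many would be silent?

Codon 1 (TTG, Leu): 2 synonymous substitutions.
Codon 2 (ACT, Thr): 3 synonymous substitutions.
Total: 2 + 3 = 5.

5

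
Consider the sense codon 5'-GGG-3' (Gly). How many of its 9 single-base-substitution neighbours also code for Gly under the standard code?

Position 1: none → 0 synonymous.
Position 2: none → 0 synonymous.
Position 3: GGU, GGC, GGA → 3 synonymous.
Total: 0 + 0 + 3 = 3.

3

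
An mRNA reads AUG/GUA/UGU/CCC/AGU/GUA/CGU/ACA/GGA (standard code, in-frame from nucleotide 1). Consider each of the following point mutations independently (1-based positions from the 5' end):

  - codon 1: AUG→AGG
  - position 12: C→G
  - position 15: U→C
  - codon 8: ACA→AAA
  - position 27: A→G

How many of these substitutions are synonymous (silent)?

Codon 1: AUG (Met) → AGG (Arg) — missense.
Codon 4: CCC (Pro) → CCG (Pro) — synonymous.
Codon 5: AGU (Ser) → AGC (Ser) — synonymous.
Codon 8: ACA (Thr) → AAA (Lys) — missense.
Codon 9: GGA (Gly) → GGG (Gly) — synonymous.
Synonymous: 3 of 5.

3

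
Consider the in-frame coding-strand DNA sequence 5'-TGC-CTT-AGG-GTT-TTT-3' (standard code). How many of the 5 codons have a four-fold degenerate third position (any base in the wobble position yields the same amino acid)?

2

Codon 1 TGC (Cys): third position 2-fold.
Codon 2 CTT (Leu): third position 4-fold.
Codon 3 AGG (Arg): third position 2-fold.
Codon 4 GTT (Val): third position 4-fold.
Codon 5 TTT (Phe): third position 2-fold.
Four-fold degenerate third positions: 2.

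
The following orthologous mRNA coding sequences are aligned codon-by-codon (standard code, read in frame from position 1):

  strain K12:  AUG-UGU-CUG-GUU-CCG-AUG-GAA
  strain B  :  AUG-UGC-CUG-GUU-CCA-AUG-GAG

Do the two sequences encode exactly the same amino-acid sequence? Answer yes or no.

yes

Codon 1: AUG Met / AUG Met — identical.
Codon 2: UGU Cys / UGC Cys — synonymous.
Codon 3: CUG Leu / CUG Leu — identical.
Codon 4: GUU Val / GUU Val — identical.
Codon 5: CCG Pro / CCA Pro — synonymous.
Codon 6: AUG Met / AUG Met — identical.
Codon 7: GAA Glu / GAG Glu — synonymous.
Nonsynonymous differences: 0 → same protein.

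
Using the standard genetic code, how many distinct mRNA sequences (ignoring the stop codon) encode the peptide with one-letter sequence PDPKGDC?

1024

Pro: 4 codons.
Asp: 2 codons.
Pro: 4 codons.
Lys: 2 codons.
Gly: 4 codons.
Asp: 2 codons.
Cys: 2 codons.
4 × 2 × 4 × 2 × 4 × 2 × 2 = 1024.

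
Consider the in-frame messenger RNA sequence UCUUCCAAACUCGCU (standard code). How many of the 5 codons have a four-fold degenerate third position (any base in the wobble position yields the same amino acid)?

4

Codon 1 UCU (Ser): third position 4-fold.
Codon 2 UCC (Ser): third position 4-fold.
Codon 3 AAA (Lys): third position 2-fold.
Codon 4 CUC (Leu): third position 4-fold.
Codon 5 GCU (Ala): third position 4-fold.
Four-fold degenerate third positions: 4.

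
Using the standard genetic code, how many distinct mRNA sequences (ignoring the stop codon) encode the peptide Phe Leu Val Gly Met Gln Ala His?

3072

Phe: 2 codons.
Leu: 6 codons.
Val: 4 codons.
Gly: 4 codons.
Met: 1 codon.
Gln: 2 codons.
Ala: 4 codons.
His: 2 codons.
2 × 6 × 4 × 4 × 1 × 2 × 4 × 2 = 3072.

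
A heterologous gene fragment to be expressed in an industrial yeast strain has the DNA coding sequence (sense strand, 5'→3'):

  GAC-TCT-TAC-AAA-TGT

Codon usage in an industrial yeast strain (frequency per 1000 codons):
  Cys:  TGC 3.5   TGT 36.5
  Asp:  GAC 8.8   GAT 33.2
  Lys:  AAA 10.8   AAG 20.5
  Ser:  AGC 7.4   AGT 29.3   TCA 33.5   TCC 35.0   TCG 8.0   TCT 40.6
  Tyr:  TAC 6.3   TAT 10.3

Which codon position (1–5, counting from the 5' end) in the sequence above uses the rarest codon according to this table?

3

Codon 1 GAC (Asp): 8.8 per 1000.
Codon 2 TCT (Ser): 40.6 per 1000.
Codon 3 TAC (Tyr): 6.3 per 1000.
Codon 4 AAA (Lys): 10.8 per 1000.
Codon 5 TGT (Cys): 36.5 per 1000.
Lowest frequency is 6.3 at codon 3.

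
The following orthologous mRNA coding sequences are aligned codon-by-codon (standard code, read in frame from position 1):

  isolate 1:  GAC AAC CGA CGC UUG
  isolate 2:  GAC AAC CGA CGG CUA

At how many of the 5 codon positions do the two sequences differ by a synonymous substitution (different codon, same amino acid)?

Codon 1: GAC Asp / GAC Asp — identical.
Codon 2: AAC Asn / AAC Asn — identical.
Codon 3: CGA Arg / CGA Arg — identical.
Codon 4: CGC Arg / CGG Arg — synonymous.
Codon 5: UUG Leu / CUA Leu — synonymous.
Synonymous differences: 2.

2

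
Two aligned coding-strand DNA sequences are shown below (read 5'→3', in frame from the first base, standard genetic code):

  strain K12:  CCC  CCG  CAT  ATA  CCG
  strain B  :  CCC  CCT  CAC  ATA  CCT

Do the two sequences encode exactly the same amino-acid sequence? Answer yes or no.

Codon 1: CCC Pro / CCC Pro — identical.
Codon 2: CCG Pro / CCT Pro — synonymous.
Codon 3: CAT His / CAC His — synonymous.
Codon 4: ATA Ile / ATA Ile — identical.
Codon 5: CCG Pro / CCT Pro — synonymous.
Nonsynonymous differences: 0 → same protein.

yes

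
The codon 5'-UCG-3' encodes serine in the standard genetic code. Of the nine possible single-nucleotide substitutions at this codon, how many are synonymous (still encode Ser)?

Position 1: none → 0 synonymous.
Position 2: none → 0 synonymous.
Position 3: UCU, UCC, UCA → 3 synonymous.
Total: 0 + 0 + 3 = 3.

3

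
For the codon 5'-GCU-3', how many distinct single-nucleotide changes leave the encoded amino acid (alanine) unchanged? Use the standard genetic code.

3

Position 1: none → 0 synonymous.
Position 2: none → 0 synonymous.
Position 3: GCC, GCA, GCG → 3 synonymous.
Total: 0 + 0 + 3 = 3.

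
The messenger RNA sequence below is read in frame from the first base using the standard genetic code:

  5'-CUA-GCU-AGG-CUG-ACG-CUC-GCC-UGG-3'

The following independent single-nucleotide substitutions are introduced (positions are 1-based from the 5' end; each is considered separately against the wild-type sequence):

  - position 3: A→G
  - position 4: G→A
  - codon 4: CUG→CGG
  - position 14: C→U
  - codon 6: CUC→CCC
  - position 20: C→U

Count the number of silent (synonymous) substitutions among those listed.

1

Codon 1: CUA (Leu) → CUG (Leu) — synonymous.
Codon 2: GCU (Ala) → ACU (Thr) — missense.
Codon 4: CUG (Leu) → CGG (Arg) — missense.
Codon 5: ACG (Thr) → AUG (Met) — missense.
Codon 6: CUC (Leu) → CCC (Pro) — missense.
Codon 7: GCC (Ala) → GUC (Val) — missense.
Synonymous: 1 of 6.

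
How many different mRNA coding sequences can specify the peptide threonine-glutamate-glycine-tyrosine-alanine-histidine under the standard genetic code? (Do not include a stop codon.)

512

Thr: 4 codons.
Glu: 2 codons.
Gly: 4 codons.
Tyr: 2 codons.
Ala: 4 codons.
His: 2 codons.
4 × 2 × 4 × 2 × 4 × 2 = 512.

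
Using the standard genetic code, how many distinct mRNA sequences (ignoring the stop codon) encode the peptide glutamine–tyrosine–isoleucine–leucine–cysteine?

144

Gln: 2 codons.
Tyr: 2 codons.
Ile: 3 codons.
Leu: 6 codons.
Cys: 2 codons.
2 × 2 × 3 × 6 × 2 = 144.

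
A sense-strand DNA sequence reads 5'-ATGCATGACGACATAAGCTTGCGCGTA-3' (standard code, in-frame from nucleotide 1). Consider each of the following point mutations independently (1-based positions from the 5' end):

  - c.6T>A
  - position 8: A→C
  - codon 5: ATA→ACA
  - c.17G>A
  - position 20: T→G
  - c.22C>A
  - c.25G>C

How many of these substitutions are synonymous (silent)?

Codon 2: CAT (His) → CAA (Gln) — missense.
Codon 3: GAC (Asp) → GCC (Ala) — missense.
Codon 5: ATA (Ile) → ACA (Thr) — missense.
Codon 6: AGC (Ser) → AAC (Asn) — missense.
Codon 7: TTG (Leu) → TGG (Trp) — missense.
Codon 8: CGC (Arg) → AGC (Ser) — missense.
Codon 9: GTA (Val) → CTA (Leu) — missense.
Synonymous: 0 of 7.

0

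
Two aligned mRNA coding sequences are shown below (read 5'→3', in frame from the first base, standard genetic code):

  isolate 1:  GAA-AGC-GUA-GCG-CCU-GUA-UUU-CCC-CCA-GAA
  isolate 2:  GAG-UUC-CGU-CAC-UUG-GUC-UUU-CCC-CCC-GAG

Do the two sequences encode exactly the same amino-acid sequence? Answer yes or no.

Codon 1: GAA Glu / GAG Glu — synonymous.
Codon 2: AGC Ser / UUC Phe — nonsynonymous.
Codon 3: GUA Val / CGU Arg — nonsynonymous.
Codon 4: GCG Ala / CAC His — nonsynonymous.
Codon 5: CCU Pro / UUG Leu — nonsynonymous.
Codon 6: GUA Val / GUC Val — synonymous.
Codon 7: UUU Phe / UUU Phe — identical.
Codon 8: CCC Pro / CCC Pro — identical.
Codon 9: CCA Pro / CCC Pro — synonymous.
Codon 10: GAA Glu / GAG Glu — synonymous.
Nonsynonymous differences: 4 → different protein.

no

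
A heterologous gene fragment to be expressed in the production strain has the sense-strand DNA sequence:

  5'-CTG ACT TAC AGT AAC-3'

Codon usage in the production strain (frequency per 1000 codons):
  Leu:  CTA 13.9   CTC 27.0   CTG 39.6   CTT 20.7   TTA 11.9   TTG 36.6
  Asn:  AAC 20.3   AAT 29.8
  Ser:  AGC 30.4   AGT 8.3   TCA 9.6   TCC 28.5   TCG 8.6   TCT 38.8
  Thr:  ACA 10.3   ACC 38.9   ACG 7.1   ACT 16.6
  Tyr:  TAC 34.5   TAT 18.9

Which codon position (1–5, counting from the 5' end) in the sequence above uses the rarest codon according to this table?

4

Codon 1 CTG (Leu): 39.6 per 1000.
Codon 2 ACT (Thr): 16.6 per 1000.
Codon 3 TAC (Tyr): 34.5 per 1000.
Codon 4 AGT (Ser): 8.3 per 1000.
Codon 5 AAC (Asn): 20.3 per 1000.
Lowest frequency is 8.3 at codon 4.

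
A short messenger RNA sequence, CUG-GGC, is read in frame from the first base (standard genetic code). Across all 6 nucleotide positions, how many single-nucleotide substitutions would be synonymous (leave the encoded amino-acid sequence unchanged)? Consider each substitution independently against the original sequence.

7

Codon 1 (CUG, Leu): 4 synonymous substitutions.
Codon 2 (GGC, Gly): 3 synonymous substitutions.
Total: 4 + 3 = 7.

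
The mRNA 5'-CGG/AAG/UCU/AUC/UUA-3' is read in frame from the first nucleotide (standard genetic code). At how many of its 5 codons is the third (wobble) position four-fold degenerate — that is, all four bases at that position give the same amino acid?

2

Codon 1 CGG (Arg): third position 4-fold.
Codon 2 AAG (Lys): third position 2-fold.
Codon 3 UCU (Ser): third position 4-fold.
Codon 4 AUC (Ile): third position 3-fold.
Codon 5 UUA (Leu): third position 2-fold.
Four-fold degenerate third positions: 2.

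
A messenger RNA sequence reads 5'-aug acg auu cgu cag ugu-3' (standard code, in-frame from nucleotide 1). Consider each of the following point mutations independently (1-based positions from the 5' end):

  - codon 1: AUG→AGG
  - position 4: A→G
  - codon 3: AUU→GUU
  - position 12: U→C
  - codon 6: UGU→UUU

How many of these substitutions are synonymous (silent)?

1

Codon 1: AUG (Met) → AGG (Arg) — missense.
Codon 2: ACG (Thr) → GCG (Ala) — missense.
Codon 3: AUU (Ile) → GUU (Val) — missense.
Codon 4: CGU (Arg) → CGC (Arg) — synonymous.
Codon 6: UGU (Cys) → UUU (Phe) — missense.
Synonymous: 1 of 5.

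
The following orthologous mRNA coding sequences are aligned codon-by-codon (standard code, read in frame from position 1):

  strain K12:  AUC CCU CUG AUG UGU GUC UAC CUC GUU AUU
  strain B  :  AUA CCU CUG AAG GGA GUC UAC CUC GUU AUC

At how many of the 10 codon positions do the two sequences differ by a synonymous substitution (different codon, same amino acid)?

2

Codon 1: AUC Ile / AUA Ile — synonymous.
Codon 2: CCU Pro / CCU Pro — identical.
Codon 3: CUG Leu / CUG Leu — identical.
Codon 4: AUG Met / AAG Lys — nonsynonymous.
Codon 5: UGU Cys / GGA Gly — nonsynonymous.
Codon 6: GUC Val / GUC Val — identical.
Codon 7: UAC Tyr / UAC Tyr — identical.
Codon 8: CUC Leu / CUC Leu — identical.
Codon 9: GUU Val / GUU Val — identical.
Codon 10: AUU Ile / AUC Ile — synonymous.
Synonymous differences: 2.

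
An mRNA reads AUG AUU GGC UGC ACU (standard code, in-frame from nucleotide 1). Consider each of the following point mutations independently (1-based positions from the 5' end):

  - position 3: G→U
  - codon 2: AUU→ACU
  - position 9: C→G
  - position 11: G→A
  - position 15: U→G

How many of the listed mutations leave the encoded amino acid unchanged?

2

Codon 1: AUG (Met) → AUU (Ile) — missense.
Codon 2: AUU (Ile) → ACU (Thr) — missense.
Codon 3: GGC (Gly) → GGG (Gly) — synonymous.
Codon 4: UGC (Cys) → UAC (Tyr) — missense.
Codon 5: ACU (Thr) → ACG (Thr) — synonymous.
Synonymous: 2 of 5.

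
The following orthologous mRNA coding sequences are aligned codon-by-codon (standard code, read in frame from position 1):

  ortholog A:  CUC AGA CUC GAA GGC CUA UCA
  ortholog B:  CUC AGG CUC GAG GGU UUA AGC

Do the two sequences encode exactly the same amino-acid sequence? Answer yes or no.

Codon 1: CUC Leu / CUC Leu — identical.
Codon 2: AGA Arg / AGG Arg — synonymous.
Codon 3: CUC Leu / CUC Leu — identical.
Codon 4: GAA Glu / GAG Glu — synonymous.
Codon 5: GGC Gly / GGU Gly — synonymous.
Codon 6: CUA Leu / UUA Leu — synonymous.
Codon 7: UCA Ser / AGC Ser — synonymous.
Nonsynonymous differences: 0 → same protein.

yes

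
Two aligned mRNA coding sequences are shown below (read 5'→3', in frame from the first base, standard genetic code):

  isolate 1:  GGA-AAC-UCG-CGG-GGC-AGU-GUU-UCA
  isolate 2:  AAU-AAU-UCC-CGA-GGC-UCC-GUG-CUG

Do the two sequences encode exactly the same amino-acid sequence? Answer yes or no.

no

Codon 1: GGA Gly / AAU Asn — nonsynonymous.
Codon 2: AAC Asn / AAU Asn — synonymous.
Codon 3: UCG Ser / UCC Ser — synonymous.
Codon 4: CGG Arg / CGA Arg — synonymous.
Codon 5: GGC Gly / GGC Gly — identical.
Codon 6: AGU Ser / UCC Ser — synonymous.
Codon 7: GUU Val / GUG Val — synonymous.
Codon 8: UCA Ser / CUG Leu — nonsynonymous.
Nonsynonymous differences: 2 → different protein.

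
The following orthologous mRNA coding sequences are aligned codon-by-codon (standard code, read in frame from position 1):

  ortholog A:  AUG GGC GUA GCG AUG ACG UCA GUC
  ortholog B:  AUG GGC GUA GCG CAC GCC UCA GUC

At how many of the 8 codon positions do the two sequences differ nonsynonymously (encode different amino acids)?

Codon 1: AUG Met / AUG Met — identical.
Codon 2: GGC Gly / GGC Gly — identical.
Codon 3: GUA Val / GUA Val — identical.
Codon 4: GCG Ala / GCG Ala — identical.
Codon 5: AUG Met / CAC His — nonsynonymous.
Codon 6: ACG Thr / GCC Ala — nonsynonymous.
Codon 7: UCA Ser / UCA Ser — identical.
Codon 8: GUC Val / GUC Val — identical.
Nonsynonymous differences: 2.

2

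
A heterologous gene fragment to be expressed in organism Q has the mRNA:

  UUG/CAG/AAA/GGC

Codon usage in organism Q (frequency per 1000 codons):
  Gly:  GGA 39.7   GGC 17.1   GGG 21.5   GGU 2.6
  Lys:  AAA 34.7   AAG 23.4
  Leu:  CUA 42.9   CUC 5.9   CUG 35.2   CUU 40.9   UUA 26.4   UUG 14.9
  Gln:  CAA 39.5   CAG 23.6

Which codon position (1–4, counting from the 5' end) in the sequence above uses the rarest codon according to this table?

1

Codon 1 UUG (Leu): 14.9 per 1000.
Codon 2 CAG (Gln): 23.6 per 1000.
Codon 3 AAA (Lys): 34.7 per 1000.
Codon 4 GGC (Gly): 17.1 per 1000.
Lowest frequency is 14.9 at codon 1.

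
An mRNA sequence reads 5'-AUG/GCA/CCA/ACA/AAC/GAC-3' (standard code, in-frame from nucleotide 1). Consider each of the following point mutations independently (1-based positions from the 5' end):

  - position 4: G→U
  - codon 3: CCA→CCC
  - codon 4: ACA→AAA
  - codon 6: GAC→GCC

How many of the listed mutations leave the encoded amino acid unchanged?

Codon 2: GCA (Ala) → UCA (Ser) — missense.
Codon 3: CCA (Pro) → CCC (Pro) — synonymous.
Codon 4: ACA (Thr) → AAA (Lys) — missense.
Codon 6: GAC (Asp) → GCC (Ala) — missense.
Synonymous: 1 of 4.

1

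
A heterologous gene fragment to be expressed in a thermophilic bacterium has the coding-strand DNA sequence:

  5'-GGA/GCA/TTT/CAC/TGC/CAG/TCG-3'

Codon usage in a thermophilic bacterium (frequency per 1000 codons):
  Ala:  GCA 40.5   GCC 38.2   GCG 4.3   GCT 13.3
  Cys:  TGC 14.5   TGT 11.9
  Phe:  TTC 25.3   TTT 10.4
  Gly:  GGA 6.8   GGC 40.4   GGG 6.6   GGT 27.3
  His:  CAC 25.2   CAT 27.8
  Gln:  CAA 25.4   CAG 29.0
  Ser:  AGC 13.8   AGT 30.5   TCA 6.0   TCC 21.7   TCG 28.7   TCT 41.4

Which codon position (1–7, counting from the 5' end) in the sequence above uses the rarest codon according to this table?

Codon 1 GGA (Gly): 6.8 per 1000.
Codon 2 GCA (Ala): 40.5 per 1000.
Codon 3 TTT (Phe): 10.4 per 1000.
Codon 4 CAC (His): 25.2 per 1000.
Codon 5 TGC (Cys): 14.5 per 1000.
Codon 6 CAG (Gln): 29.0 per 1000.
Codon 7 TCG (Ser): 28.7 per 1000.
Lowest frequency is 6.8 at codon 1.

1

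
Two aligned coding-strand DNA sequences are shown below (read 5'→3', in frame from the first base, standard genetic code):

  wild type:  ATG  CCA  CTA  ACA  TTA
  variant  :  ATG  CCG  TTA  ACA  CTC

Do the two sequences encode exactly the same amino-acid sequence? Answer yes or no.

Codon 1: ATG Met / ATG Met — identical.
Codon 2: CCA Pro / CCG Pro — synonymous.
Codon 3: CTA Leu / TTA Leu — synonymous.
Codon 4: ACA Thr / ACA Thr — identical.
Codon 5: TTA Leu / CTC Leu — synonymous.
Nonsynonymous differences: 0 → same protein.

yes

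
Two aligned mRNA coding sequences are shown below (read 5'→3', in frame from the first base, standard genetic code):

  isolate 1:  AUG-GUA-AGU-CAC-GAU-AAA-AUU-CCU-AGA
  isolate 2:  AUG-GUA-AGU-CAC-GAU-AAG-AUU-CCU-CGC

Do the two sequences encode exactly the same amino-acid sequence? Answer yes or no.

yes

Codon 1: AUG Met / AUG Met — identical.
Codon 2: GUA Val / GUA Val — identical.
Codon 3: AGU Ser / AGU Ser — identical.
Codon 4: CAC His / CAC His — identical.
Codon 5: GAU Asp / GAU Asp — identical.
Codon 6: AAA Lys / AAG Lys — synonymous.
Codon 7: AUU Ile / AUU Ile — identical.
Codon 8: CCU Pro / CCU Pro — identical.
Codon 9: AGA Arg / CGC Arg — synonymous.
Nonsynonymous differences: 0 → same protein.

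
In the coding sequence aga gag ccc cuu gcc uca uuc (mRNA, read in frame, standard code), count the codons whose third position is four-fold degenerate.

4

Codon 1 AGA (Arg): third position 2-fold.
Codon 2 GAG (Glu): third position 2-fold.
Codon 3 CCC (Pro): third position 4-fold.
Codon 4 CUU (Leu): third position 4-fold.
Codon 5 GCC (Ala): third position 4-fold.
Codon 6 UCA (Ser): third position 4-fold.
Codon 7 UUC (Phe): third position 2-fold.
Four-fold degenerate third positions: 4.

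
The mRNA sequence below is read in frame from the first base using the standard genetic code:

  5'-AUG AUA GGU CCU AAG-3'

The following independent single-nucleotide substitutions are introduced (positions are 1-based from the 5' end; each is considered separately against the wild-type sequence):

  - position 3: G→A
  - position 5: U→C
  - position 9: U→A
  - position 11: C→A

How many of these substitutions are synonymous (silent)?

Codon 1: AUG (Met) → AUA (Ile) — missense.
Codon 2: AUA (Ile) → ACA (Thr) — missense.
Codon 3: GGU (Gly) → GGA (Gly) — synonymous.
Codon 4: CCU (Pro) → CAU (His) — missense.
Synonymous: 1 of 4.

1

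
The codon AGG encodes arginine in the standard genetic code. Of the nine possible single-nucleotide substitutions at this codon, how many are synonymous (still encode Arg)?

2

Position 1: CGG → 1 synonymous.
Position 2: none → 0 synonymous.
Position 3: AGA → 1 synonymous.
Total: 1 + 0 + 1 = 2.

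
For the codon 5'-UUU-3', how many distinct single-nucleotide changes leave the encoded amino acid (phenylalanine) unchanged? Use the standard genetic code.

Position 1: none → 0 synonymous.
Position 2: none → 0 synonymous.
Position 3: UUC → 1 synonymous.
Total: 0 + 0 + 1 = 1.

1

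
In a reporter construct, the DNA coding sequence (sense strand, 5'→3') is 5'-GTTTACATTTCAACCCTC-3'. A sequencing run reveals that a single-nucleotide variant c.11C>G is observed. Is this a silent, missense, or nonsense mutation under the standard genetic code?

Position 11 falls in codon 4: TCA → Ser.
After the substitution the codon is TGA → Stop.
The new codon is a stop codon, so this is a nonsense mutation.

nonsense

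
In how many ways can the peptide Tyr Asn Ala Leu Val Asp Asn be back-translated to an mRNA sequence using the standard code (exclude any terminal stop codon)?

1536

Tyr: 2 codons.
Asn: 2 codons.
Ala: 4 codons.
Leu: 6 codons.
Val: 4 codons.
Asp: 2 codons.
Asn: 2 codons.
2 × 2 × 4 × 6 × 4 × 2 × 2 = 1536.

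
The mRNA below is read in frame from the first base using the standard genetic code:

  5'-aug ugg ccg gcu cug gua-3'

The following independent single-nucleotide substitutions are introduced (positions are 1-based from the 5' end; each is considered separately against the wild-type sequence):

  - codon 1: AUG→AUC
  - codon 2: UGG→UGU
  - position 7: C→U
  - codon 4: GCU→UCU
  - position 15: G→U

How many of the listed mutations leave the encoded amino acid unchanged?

1

Codon 1: AUG (Met) → AUC (Ile) — missense.
Codon 2: UGG (Trp) → UGU (Cys) — missense.
Codon 3: CCG (Pro) → UCG (Ser) — missense.
Codon 4: GCU (Ala) → UCU (Ser) — missense.
Codon 5: CUG (Leu) → CUU (Leu) — synonymous.
Synonymous: 1 of 5.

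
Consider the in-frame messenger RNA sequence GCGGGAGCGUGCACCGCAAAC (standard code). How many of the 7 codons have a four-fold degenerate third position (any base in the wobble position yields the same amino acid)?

Codon 1 GCG (Ala): third position 4-fold.
Codon 2 GGA (Gly): third position 4-fold.
Codon 3 GCG (Ala): third position 4-fold.
Codon 4 UGC (Cys): third position 2-fold.
Codon 5 ACC (Thr): third position 4-fold.
Codon 6 GCA (Ala): third position 4-fold.
Codon 7 AAC (Asn): third position 2-fold.
Four-fold degenerate third positions: 5.

5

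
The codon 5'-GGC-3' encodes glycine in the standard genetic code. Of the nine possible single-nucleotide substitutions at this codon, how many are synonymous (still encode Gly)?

3

Position 1: none → 0 synonymous.
Position 2: none → 0 synonymous.
Position 3: GGT, GGA, GGG → 3 synonymous.
Total: 0 + 0 + 3 = 3.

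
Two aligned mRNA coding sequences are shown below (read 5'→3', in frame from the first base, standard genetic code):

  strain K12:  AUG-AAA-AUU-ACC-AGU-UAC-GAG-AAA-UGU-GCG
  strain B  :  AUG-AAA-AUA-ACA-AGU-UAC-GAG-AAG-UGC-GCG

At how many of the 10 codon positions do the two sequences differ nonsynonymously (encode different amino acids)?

0

Codon 1: AUG Met / AUG Met — identical.
Codon 2: AAA Lys / AAA Lys — identical.
Codon 3: AUU Ile / AUA Ile — synonymous.
Codon 4: ACC Thr / ACA Thr — synonymous.
Codon 5: AGU Ser / AGU Ser — identical.
Codon 6: UAC Tyr / UAC Tyr — identical.
Codon 7: GAG Glu / GAG Glu — identical.
Codon 8: AAA Lys / AAG Lys — synonymous.
Codon 9: UGU Cys / UGC Cys — synonymous.
Codon 10: GCG Ala / GCG Ala — identical.
Nonsynonymous differences: 0.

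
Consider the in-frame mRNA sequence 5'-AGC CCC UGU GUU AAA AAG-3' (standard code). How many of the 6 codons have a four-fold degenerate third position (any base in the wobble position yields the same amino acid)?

2

Codon 1 AGC (Ser): third position 2-fold.
Codon 2 CCC (Pro): third position 4-fold.
Codon 3 UGU (Cys): third position 2-fold.
Codon 4 GUU (Val): third position 4-fold.
Codon 5 AAA (Lys): third position 2-fold.
Codon 6 AAG (Lys): third position 2-fold.
Four-fold degenerate third positions: 2.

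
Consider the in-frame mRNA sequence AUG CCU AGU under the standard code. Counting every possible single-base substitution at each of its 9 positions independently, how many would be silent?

Codon 1 (AUG, Met): 0 synonymous substitutions.
Codon 2 (CCU, Pro): 3 synonymous substitutions.
Codon 3 (AGU, Ser): 1 synonymous substitution.
Total: 0 + 3 + 1 = 4.

4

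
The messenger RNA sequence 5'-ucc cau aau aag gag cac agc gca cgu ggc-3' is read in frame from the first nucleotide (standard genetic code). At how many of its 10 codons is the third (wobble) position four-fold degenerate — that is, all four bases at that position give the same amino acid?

4

Codon 1 UCC (Ser): third position 4-fold.
Codon 2 CAU (His): third position 2-fold.
Codon 3 AAU (Asn): third position 2-fold.
Codon 4 AAG (Lys): third position 2-fold.
Codon 5 GAG (Glu): third position 2-fold.
Codon 6 CAC (His): third position 2-fold.
Codon 7 AGC (Ser): third position 2-fold.
Codon 8 GCA (Ala): third position 4-fold.
Codon 9 CGU (Arg): third position 4-fold.
Codon 10 GGC (Gly): third position 4-fold.
Four-fold degenerate third positions: 4.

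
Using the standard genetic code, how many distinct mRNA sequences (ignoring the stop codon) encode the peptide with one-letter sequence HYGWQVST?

3072

His: 2 codons.
Tyr: 2 codons.
Gly: 4 codons.
Trp: 1 codon.
Gln: 2 codons.
Val: 4 codons.
Ser: 6 codons.
Thr: 4 codons.
2 × 2 × 4 × 1 × 2 × 4 × 6 × 4 = 3072.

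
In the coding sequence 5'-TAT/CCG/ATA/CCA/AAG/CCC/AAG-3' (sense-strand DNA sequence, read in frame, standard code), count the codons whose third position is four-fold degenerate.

Codon 1 TAT (Tyr): third position 2-fold.
Codon 2 CCG (Pro): third position 4-fold.
Codon 3 ATA (Ile): third position 3-fold.
Codon 4 CCA (Pro): third position 4-fold.
Codon 5 AAG (Lys): third position 2-fold.
Codon 6 CCC (Pro): third position 4-fold.
Codon 7 AAG (Lys): third position 2-fold.
Four-fold degenerate third positions: 3.

3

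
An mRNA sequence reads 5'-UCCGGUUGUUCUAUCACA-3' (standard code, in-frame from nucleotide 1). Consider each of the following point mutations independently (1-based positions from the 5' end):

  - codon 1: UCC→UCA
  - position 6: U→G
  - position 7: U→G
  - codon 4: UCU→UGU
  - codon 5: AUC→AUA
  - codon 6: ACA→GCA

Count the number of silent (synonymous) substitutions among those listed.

3

Codon 1: UCC (Ser) → UCA (Ser) — synonymous.
Codon 2: GGU (Gly) → GGG (Gly) — synonymous.
Codon 3: UGU (Cys) → GGU (Gly) — missense.
Codon 4: UCU (Ser) → UGU (Cys) — missense.
Codon 5: AUC (Ile) → AUA (Ile) — synonymous.
Codon 6: ACA (Thr) → GCA (Ala) — missense.
Synonymous: 3 of 6.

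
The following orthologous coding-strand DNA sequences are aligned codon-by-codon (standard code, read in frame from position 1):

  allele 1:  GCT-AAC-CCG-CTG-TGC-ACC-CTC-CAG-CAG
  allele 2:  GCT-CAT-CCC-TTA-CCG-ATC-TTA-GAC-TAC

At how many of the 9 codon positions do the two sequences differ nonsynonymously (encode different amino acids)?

Codon 1: GCT Ala / GCT Ala — identical.
Codon 2: AAC Asn / CAT His — nonsynonymous.
Codon 3: CCG Pro / CCC Pro — synonymous.
Codon 4: CTG Leu / TTA Leu — synonymous.
Codon 5: TGC Cys / CCG Pro — nonsynonymous.
Codon 6: ACC Thr / ATC Ile — nonsynonymous.
Codon 7: CTC Leu / TTA Leu — synonymous.
Codon 8: CAG Gln / GAC Asp — nonsynonymous.
Codon 9: CAG Gln / TAC Tyr — nonsynonymous.
Nonsynonymous differences: 5.

5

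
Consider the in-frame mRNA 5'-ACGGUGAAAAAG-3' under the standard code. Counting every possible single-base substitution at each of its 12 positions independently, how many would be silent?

Codon 1 (ACG, Thr): 3 synonymous substitutions.
Codon 2 (GUG, Val): 3 synonymous substitutions.
Codon 3 (AAA, Lys): 1 synonymous substitution.
Codon 4 (AAG, Lys): 1 synonymous substitution.
Total: 3 + 3 + 1 + 1 = 8.

8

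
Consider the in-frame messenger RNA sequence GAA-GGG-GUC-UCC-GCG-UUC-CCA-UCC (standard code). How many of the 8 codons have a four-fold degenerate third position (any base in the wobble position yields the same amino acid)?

6

Codon 1 GAA (Glu): third position 2-fold.
Codon 2 GGG (Gly): third position 4-fold.
Codon 3 GUC (Val): third position 4-fold.
Codon 4 UCC (Ser): third position 4-fold.
Codon 5 GCG (Ala): third position 4-fold.
Codon 6 UUC (Phe): third position 2-fold.
Codon 7 CCA (Pro): third position 4-fold.
Codon 8 UCC (Ser): third position 4-fold.
Four-fold degenerate third positions: 6.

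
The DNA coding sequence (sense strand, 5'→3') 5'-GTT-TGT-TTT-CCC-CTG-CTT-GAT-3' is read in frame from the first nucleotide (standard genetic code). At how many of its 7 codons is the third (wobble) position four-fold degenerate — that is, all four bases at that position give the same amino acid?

4

Codon 1 GTT (Val): third position 4-fold.
Codon 2 TGT (Cys): third position 2-fold.
Codon 3 TTT (Phe): third position 2-fold.
Codon 4 CCC (Pro): third position 4-fold.
Codon 5 CTG (Leu): third position 4-fold.
Codon 6 CTT (Leu): third position 4-fold.
Codon 7 GAT (Asp): third position 2-fold.
Four-fold degenerate third positions: 4.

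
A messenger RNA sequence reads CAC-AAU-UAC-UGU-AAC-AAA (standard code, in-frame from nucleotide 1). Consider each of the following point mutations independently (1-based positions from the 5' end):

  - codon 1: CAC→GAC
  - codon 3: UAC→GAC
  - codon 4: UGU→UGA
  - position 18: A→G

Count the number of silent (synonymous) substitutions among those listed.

Codon 1: CAC (His) → GAC (Asp) — missense.
Codon 3: UAC (Tyr) → GAC (Asp) — missense.
Codon 4: UGU (Cys) → UGA (Stop) — nonsense.
Codon 6: AAA (Lys) → AAG (Lys) — synonymous.
Synonymous: 1 of 4.

1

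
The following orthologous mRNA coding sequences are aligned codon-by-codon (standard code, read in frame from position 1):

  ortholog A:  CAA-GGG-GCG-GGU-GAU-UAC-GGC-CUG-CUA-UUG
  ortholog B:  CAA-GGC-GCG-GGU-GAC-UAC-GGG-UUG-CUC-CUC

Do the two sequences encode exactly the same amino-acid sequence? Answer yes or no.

Codon 1: CAA Gln / CAA Gln — identical.
Codon 2: GGG Gly / GGC Gly — synonymous.
Codon 3: GCG Ala / GCG Ala — identical.
Codon 4: GGU Gly / GGU Gly — identical.
Codon 5: GAU Asp / GAC Asp — synonymous.
Codon 6: UAC Tyr / UAC Tyr — identical.
Codon 7: GGC Gly / GGG Gly — synonymous.
Codon 8: CUG Leu / UUG Leu — synonymous.
Codon 9: CUA Leu / CUC Leu — synonymous.
Codon 10: UUG Leu / CUC Leu — synonymous.
Nonsynonymous differences: 0 → same protein.

yes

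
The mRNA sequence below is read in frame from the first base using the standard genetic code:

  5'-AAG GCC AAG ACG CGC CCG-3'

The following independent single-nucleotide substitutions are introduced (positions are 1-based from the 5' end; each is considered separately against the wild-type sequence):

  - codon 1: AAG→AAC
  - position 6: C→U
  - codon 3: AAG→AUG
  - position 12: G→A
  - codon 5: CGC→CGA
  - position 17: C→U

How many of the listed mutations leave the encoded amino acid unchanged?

3

Codon 1: AAG (Lys) → AAC (Asn) — missense.
Codon 2: GCC (Ala) → GCU (Ala) — synonymous.
Codon 3: AAG (Lys) → AUG (Met) — missense.
Codon 4: ACG (Thr) → ACA (Thr) — synonymous.
Codon 5: CGC (Arg) → CGA (Arg) — synonymous.
Codon 6: CCG (Pro) → CUG (Leu) — missense.
Synonymous: 3 of 6.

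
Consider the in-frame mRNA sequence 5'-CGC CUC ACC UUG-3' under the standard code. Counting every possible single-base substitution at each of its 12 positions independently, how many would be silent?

Codon 1 (CGC, Arg): 3 synonymous substitutions.
Codon 2 (CUC, Leu): 3 synonymous substitutions.
Codon 3 (ACC, Thr): 3 synonymous substitutions.
Codon 4 (UUG, Leu): 2 synonymous substitutions.
Total: 3 + 3 + 3 + 2 = 11.

11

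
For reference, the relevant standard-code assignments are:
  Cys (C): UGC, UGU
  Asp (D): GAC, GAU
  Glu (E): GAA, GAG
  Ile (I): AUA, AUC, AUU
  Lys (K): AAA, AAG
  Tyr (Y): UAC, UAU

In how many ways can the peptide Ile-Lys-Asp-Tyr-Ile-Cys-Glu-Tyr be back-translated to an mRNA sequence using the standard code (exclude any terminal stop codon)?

576

Ile: 3 codons.
Lys: 2 codons.
Asp: 2 codons.
Tyr: 2 codons.
Ile: 3 codons.
Cys: 2 codons.
Glu: 2 codons.
Tyr: 2 codons.
3 × 2 × 2 × 2 × 3 × 2 × 2 × 2 = 576.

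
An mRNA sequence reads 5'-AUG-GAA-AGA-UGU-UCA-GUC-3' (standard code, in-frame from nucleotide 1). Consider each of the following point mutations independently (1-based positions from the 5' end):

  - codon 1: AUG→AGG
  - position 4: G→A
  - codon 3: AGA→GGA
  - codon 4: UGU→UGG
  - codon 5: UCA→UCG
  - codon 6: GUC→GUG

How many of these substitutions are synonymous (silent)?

Codon 1: AUG (Met) → AGG (Arg) — missense.
Codon 2: GAA (Glu) → AAA (Lys) — missense.
Codon 3: AGA (Arg) → GGA (Gly) — missense.
Codon 4: UGU (Cys) → UGG (Trp) — missense.
Codon 5: UCA (Ser) → UCG (Ser) — synonymous.
Codon 6: GUC (Val) → GUG (Val) — synonymous.
Synonymous: 2 of 6.

2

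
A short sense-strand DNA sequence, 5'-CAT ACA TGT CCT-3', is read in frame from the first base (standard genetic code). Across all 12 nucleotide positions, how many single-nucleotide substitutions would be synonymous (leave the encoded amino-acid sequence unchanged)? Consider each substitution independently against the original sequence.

Codon 1 (CAT, His): 1 synonymous substitution.
Codon 2 (ACA, Thr): 3 synonymous substitutions.
Codon 3 (TGT, Cys): 1 synonymous substitution.
Codon 4 (CCT, Pro): 3 synonymous substitutions.
Total: 1 + 3 + 1 + 3 = 8.

8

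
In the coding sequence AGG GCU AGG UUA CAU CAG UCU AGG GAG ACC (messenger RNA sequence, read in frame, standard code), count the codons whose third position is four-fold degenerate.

3

Codon 1 AGG (Arg): third position 2-fold.
Codon 2 GCU (Ala): third position 4-fold.
Codon 3 AGG (Arg): third position 2-fold.
Codon 4 UUA (Leu): third position 2-fold.
Codon 5 CAU (His): third position 2-fold.
Codon 6 CAG (Gln): third position 2-fold.
Codon 7 UCU (Ser): third position 4-fold.
Codon 8 AGG (Arg): third position 2-fold.
Codon 9 GAG (Glu): third position 2-fold.
Codon 10 ACC (Thr): third position 4-fold.
Four-fold degenerate third positions: 3.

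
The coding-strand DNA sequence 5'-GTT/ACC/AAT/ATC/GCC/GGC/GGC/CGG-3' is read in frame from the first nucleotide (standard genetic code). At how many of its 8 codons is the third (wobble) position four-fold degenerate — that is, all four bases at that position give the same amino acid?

Codon 1 GTT (Val): third position 4-fold.
Codon 2 ACC (Thr): third position 4-fold.
Codon 3 AAT (Asn): third position 2-fold.
Codon 4 ATC (Ile): third position 3-fold.
Codon 5 GCC (Ala): third position 4-fold.
Codon 6 GGC (Gly): third position 4-fold.
Codon 7 GGC (Gly): third position 4-fold.
Codon 8 CGG (Arg): third position 4-fold.
Four-fold degenerate third positions: 6.

6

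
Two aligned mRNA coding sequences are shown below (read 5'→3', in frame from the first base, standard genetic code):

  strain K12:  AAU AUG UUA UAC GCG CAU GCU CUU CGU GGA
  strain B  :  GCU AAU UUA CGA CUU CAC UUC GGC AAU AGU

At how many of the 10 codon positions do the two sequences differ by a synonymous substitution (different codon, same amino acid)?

1

Codon 1: AAU Asn / GCU Ala — nonsynonymous.
Codon 2: AUG Met / AAU Asn — nonsynonymous.
Codon 3: UUA Leu / UUA Leu — identical.
Codon 4: UAC Tyr / CGA Arg — nonsynonymous.
Codon 5: GCG Ala / CUU Leu — nonsynonymous.
Codon 6: CAU His / CAC His — synonymous.
Codon 7: GCU Ala / UUC Phe — nonsynonymous.
Codon 8: CUU Leu / GGC Gly — nonsynonymous.
Codon 9: CGU Arg / AAU Asn — nonsynonymous.
Codon 10: GGA Gly / AGU Ser — nonsynonymous.
Synonymous differences: 1.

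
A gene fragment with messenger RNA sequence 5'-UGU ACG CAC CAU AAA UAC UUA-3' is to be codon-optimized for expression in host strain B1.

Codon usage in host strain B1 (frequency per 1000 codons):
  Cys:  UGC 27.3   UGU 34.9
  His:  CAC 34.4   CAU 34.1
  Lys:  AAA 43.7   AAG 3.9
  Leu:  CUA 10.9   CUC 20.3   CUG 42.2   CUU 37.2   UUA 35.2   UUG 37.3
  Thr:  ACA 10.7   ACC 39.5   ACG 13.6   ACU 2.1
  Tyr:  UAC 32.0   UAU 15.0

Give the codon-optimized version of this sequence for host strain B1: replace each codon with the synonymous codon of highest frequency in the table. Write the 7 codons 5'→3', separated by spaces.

UGU ACC CAC CAC AAA UAC CUG

Codon 1 (Cys): best is UGU at 34.9.
Codon 2 (Thr): best is ACC at 39.5.
Codon 3 (His): best is CAC at 34.4.
Codon 4 (His): best is CAC at 34.4.
Codon 5 (Lys): best is AAA at 43.7.
Codon 6 (Tyr): best is UAC at 32.0.
Codon 7 (Leu): best is CUG at 42.2.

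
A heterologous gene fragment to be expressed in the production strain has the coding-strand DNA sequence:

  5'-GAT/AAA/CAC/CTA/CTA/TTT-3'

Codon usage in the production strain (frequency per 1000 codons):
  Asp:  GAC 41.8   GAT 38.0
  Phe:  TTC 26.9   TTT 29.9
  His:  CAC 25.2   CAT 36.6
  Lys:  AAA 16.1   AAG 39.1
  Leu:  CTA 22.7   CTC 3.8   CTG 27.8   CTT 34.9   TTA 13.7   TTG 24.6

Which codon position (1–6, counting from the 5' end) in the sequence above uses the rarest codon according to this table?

Codon 1 GAT (Asp): 38.0 per 1000.
Codon 2 AAA (Lys): 16.1 per 1000.
Codon 3 CAC (His): 25.2 per 1000.
Codon 4 CTA (Leu): 22.7 per 1000.
Codon 5 CTA (Leu): 22.7 per 1000.
Codon 6 TTT (Phe): 29.9 per 1000.
Lowest frequency is 16.1 at codon 2.

2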